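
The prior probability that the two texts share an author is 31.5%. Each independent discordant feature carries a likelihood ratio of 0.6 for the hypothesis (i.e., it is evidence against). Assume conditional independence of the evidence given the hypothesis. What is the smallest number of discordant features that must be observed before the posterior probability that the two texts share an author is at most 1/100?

Prior odds = 0.315/0.685 = 63/137.
Likelihood ratio per discordant feature = 0.6.
Target posterior odds = 0.01/0.99 = 1/99.
Require 0.6ⁿ ≤ 1/99 ÷ (63/137) = 137/6237.
0.6⁷ = 2187/78125 is still above 137/6237 but 0.6⁸ = 6561/390625 is at or below it, so n = 8.

8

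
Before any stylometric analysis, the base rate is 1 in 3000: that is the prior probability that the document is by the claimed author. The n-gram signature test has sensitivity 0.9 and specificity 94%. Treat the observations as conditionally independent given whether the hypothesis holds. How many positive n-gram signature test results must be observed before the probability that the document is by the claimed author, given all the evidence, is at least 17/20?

Prior odds = (1/3000)/(2999/3000) = 1/2999.
False-positive rate = 1 − 0.94 = 0.06; likelihood ratio of a positive = 0.9/0.06 = 15.
Target odds: 0.85 ÷ 0.15 = 17/3.
Need (1/2999) × 15ⁿ ≥ 17/3, i.e. 15ⁿ ≥ 50983/3.
15³ = 3375 falls short of 50983/3 but 15⁴ = 50625 reaches it, so n = 4.

4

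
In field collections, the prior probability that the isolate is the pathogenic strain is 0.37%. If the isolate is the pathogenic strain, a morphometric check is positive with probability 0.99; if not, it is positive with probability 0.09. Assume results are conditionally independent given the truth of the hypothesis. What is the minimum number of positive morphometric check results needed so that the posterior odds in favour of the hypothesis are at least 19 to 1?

Prior odds = 0.0037/0.9963 = 37/9963.
Likelihood ratio of a positive = 0.99/0.09 = 11.
Target odds = 19.
Require 11ⁿ ≥ 19 ÷ (37/9963) = 189297/37.
11³ = 1331 falls short of 189297/37 but 11⁴ = 14641 reaches it, so n = 4.

4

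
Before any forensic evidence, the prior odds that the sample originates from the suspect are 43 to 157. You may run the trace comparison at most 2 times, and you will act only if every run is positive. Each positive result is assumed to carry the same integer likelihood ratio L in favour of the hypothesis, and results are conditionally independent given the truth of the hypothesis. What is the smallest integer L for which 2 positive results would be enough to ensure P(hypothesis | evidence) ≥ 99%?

Prior odds = 43/157.
Target odds = 0.99/0.01 = 99.
Need L² ≥ 99 ÷ (43/157) = 15543/43.
19² = 361 < 15543/43 ≤ 400 = 20², so L = 20.

20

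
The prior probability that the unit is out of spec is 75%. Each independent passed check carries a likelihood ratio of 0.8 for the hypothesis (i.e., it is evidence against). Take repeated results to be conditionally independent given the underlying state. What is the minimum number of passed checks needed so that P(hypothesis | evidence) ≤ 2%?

Prior odds: 0.75 ÷ 0.25 = 3.
Likelihood ratio per passed check = 0.8.
Target posterior odds = 0.02/0.98 = 1/49.
Need 3 × 0.8ⁿ ≤ 1/49, i.e. 0.8ⁿ ≤ 1/147.
0.8²² ≈0.0073787 is still above 1/147 but 0.8²³ ≈0.00590296 is at or below it, so n = 23.

23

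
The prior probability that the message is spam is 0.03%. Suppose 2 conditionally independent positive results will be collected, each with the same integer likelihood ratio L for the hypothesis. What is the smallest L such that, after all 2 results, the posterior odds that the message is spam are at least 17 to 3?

138

Prior odds = 0.0003/0.9997 = 3/9997.
Target odds = 17/3.
Need L² ≥ 17/3 ÷ (3/9997) = 169949/9.
137² = 18769 < 169949/9 ≤ 19044 = 138², so L = 138.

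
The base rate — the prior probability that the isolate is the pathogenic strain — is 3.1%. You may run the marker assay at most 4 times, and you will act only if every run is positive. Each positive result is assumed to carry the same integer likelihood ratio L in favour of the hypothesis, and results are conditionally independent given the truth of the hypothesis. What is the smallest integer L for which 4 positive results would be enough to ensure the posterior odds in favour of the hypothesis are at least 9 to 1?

Prior odds = 0.031/0.969 = 31/969.
Target odds = 9.
Need L⁴ ≥ 9 ÷ (31/969) = 8721/31.
4⁴ = 256 < 8721/31 ≤ 625 = 5⁴, so L = 5.

5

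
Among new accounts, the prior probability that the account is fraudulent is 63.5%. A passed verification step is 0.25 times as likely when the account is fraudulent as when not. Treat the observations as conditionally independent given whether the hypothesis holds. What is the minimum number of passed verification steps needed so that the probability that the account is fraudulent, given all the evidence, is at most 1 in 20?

Prior odds = 0.635/0.365 = 127/73.
Likelihood ratio per passed verification step = 0.25.
Target posterior odds = 0.05/0.95 = 1/19.
Require 0.25ⁿ ≤ 1/19 ÷ (127/73) = 73/2413.
0.25² = 0.0625 is still above 73/2413 but 0.25³ = 0.015625 is at or below it, so n = 3.

3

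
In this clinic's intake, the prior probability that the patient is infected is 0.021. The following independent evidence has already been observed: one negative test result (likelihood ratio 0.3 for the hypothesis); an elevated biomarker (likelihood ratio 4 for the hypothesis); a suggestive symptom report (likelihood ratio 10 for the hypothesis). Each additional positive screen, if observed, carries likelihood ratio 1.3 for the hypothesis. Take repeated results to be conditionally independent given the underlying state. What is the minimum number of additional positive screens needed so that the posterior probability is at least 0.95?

Prior odds = 0.021/0.979 = 21/979.
Combined Bayes factor of the evidence already in hand = 0.3 × 4 × 10 = 12.
Odds after that evidence = (21/979) × 12 = 252/979.
Target odds = 0.95/0.05 = 19.
Need 1.3ⁿ ≥ 19 ÷ (252/979) = 18601/252.
1.3¹⁶ ≈66.5417 falls short of 18601/252 but 1.3¹⁷ ≈86.5042 reaches it, so n = 17.

17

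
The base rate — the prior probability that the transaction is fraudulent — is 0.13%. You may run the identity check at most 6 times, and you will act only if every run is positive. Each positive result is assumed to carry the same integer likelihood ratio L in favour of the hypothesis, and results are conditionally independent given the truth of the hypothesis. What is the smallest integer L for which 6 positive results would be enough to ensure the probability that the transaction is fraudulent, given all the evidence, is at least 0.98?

6

Prior odds = 0.0013/0.9987 = 13/9987.
Target odds = 0.98/0.02 = 49.
Need L⁶ ≥ 49 ÷ (13/9987) = 489363/13.
5⁶ = 15625 < 489363/13 ≤ 46656 = 6⁶, so L = 6.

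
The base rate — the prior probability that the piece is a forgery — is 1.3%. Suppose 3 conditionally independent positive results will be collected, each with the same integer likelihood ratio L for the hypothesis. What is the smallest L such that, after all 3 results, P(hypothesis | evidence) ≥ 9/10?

Prior odds = 0.013/0.987 = 13/987.
Target odds = 0.9/0.1 = 9.
Need L³ ≥ 9 ÷ (13/987) = 8883/13.
8³ = 512 < 8883/13 ≤ 729 = 9³, so L = 9.

9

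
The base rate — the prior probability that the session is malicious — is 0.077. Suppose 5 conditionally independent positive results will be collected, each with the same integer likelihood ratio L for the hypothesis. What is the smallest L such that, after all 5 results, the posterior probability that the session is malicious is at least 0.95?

3

Prior odds = 0.077/0.923 = 77/923.
Target odds = 0.95/0.05 = 19.
Need L⁵ ≥ 19 ÷ (77/923) = 17537/77.
2⁵ = 32 < 17537/77 ≤ 243 = 3⁵, so L = 3.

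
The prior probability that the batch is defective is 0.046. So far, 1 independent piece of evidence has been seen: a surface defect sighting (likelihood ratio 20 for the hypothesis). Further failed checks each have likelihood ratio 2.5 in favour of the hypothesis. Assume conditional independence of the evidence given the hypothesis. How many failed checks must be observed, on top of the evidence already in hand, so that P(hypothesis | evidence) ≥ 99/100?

6

Prior odds = 0.046/0.954 = 23/477.
Bayes factor of the evidence already in hand = 20.
Odds after that evidence = (23/477) × 20 = 460/477.
Target odds = 0.99/0.01 = 99.
Need 2.5ⁿ ≥ 99 ÷ (460/477) = 47223/460.
2.5⁵ = 97.65625 falls short of 47223/460 but 2.5⁶ = 244.140625 reaches it, so n = 6.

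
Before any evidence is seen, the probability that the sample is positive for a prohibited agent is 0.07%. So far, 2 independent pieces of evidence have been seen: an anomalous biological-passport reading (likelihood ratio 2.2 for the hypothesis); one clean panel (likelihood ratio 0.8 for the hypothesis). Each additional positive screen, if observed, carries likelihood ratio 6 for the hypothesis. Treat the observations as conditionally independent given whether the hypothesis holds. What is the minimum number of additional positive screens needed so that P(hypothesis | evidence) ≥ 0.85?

Prior odds = 0.0007/0.9993 = 7/9993.
Combined Bayes factor of the evidence already in hand = 2.2 × 0.8 = 1.76.
Odds after that evidence = (7/9993) × 1.76 = 308/249825.
Target odds = 0.85/0.15 = 17/3.
Need 6ⁿ ≥ 17/3 ÷ (308/249825) = 1415675/308.
6⁴ = 1296 falls short of 1415675/308 but 6⁵ = 7776 reaches it, so n = 5.

5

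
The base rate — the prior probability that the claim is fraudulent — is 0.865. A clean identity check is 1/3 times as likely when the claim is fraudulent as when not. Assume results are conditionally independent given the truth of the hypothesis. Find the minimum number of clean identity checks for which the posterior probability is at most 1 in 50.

6

Prior odds: 0.865 ÷ 0.135 = 173/27.
Likelihood ratio per clean identity check = 1/3.
Target odds: 0.02 ÷ 0.98 = 1/49.
Require (1/3)ⁿ ≤ 1/49 ÷ (173/27) = 27/8477.
(1/3)⁵ = 1/243 is still above 27/8477 but (1/3)⁶ = 1/729 is at or below it, so n = 6.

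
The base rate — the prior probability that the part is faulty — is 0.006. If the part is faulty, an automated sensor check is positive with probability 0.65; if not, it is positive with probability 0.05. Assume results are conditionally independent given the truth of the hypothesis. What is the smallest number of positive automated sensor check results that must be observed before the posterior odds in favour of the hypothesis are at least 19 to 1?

Prior odds: 0.006 ÷ 0.994 = 3/497.
Likelihood ratio of a positive = 0.65/0.05 = 13.
Target odds = 19.
Require 13ⁿ ≥ 19 ÷ (3/497) = 9443/3.
13³ = 2197 falls short of 9443/3 but 13⁴ = 28561 reaches it, so n = 4.

4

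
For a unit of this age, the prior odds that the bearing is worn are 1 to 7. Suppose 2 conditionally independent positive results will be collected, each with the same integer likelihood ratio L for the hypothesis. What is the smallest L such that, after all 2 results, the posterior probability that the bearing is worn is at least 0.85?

Prior odds = 1/7.
Target odds = 0.85/0.15 = 17/3.
Need L² ≥ 17/3 ÷ (1/7) = 119/3.
6² = 36 < 119/3 ≤ 49 = 7², so L = 7.

7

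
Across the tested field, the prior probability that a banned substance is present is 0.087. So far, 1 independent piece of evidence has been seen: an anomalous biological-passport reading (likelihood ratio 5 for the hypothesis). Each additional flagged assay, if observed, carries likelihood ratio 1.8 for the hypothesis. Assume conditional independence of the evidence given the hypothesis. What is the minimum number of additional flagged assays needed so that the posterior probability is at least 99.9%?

14

Prior odds = 0.087/0.913 = 87/913.
Bayes factor of the evidence already in hand = 5.
Odds after that evidence = (87/913) × 5 = 435/913.
Target odds = 0.999/0.001 = 999.
Need 1.8ⁿ ≥ 999 ÷ (435/913) = 304029/145.
1.8¹³ ≈2082.3 falls short of 304029/145 but 1.8¹⁴ ≈3748.13 reaches it, so n = 14.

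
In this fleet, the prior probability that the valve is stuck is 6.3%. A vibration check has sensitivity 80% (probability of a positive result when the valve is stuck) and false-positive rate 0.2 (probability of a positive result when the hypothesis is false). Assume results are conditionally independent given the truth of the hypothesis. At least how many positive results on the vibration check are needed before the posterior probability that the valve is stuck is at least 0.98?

5

Prior odds: 0.063 ÷ 0.937 = 63/937.
Likelihood ratio of a positive result = 0.8/0.2 = 4.
Target odds: 0.98 ÷ 0.02 = 49.
Require 4ⁿ ≥ 49 ÷ (63/937) = 6559/9.
4⁴ = 256 falls short of 6559/9 but 4⁵ = 1024 reaches it, so n = 5.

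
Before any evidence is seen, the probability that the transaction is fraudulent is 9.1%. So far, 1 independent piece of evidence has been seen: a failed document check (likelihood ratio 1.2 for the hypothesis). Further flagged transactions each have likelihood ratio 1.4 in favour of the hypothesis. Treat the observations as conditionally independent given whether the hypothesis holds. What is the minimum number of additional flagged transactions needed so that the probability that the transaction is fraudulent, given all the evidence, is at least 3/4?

Prior odds = 0.091/0.909 = 91/909.
Bayes factor of the evidence already in hand = 1.2.
Odds after that evidence = (91/909) × 1.2 = 182/1515.
Target odds = 0.75/0.25 = 3.
Need 1.4ⁿ ≥ 3 ÷ (182/1515) = 4545/182.
1.4⁹ = 40353607/1953125 falls short of 4545/182 but 1.4¹⁰ = 282475249/9765625 reaches it, so n = 10.

10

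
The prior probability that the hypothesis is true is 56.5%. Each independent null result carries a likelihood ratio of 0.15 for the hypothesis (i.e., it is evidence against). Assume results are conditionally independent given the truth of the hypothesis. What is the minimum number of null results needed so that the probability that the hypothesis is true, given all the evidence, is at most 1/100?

3

Prior odds = 0.565/0.435 = 113/87.
Likelihood ratio per null result = 0.15.
Target odds: 0.01 ÷ 0.99 = 1/99.
Require 0.15ⁿ ≤ 1/99 ÷ (113/87) = 29/3729.
0.15² = 0.0225 is still above 29/3729 but 0.15³ = 0.003375 is at or below it, so n = 3.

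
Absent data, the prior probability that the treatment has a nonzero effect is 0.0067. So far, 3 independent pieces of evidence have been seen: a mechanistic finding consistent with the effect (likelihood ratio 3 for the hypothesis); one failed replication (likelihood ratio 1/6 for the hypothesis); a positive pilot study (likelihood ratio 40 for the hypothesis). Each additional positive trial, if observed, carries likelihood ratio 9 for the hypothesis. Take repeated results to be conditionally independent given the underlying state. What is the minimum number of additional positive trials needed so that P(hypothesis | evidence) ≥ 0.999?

5

Prior odds = 0.0067/0.9933 = 67/9933.
Combined Bayes factor of the evidence already in hand = 3 × (1/6) × 40 = 20.
Odds after that evidence = (67/9933) × 20 = 1340/9933.
Target odds = 0.999/0.001 = 999.
Need 9ⁿ ≥ 999 ÷ (1340/9933) = 9923067/1340.
9⁴ = 6561 falls short of 9923067/1340 but 9⁵ = 59049 reaches it, so n = 5.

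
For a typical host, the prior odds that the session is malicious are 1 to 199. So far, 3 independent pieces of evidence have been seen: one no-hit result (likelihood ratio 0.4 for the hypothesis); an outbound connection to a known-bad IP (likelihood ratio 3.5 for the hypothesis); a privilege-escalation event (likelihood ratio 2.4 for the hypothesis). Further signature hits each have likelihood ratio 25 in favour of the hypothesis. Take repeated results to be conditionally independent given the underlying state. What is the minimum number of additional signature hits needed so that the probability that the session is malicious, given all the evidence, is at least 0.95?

3

Prior odds = 1/199.
Combined Bayes factor of the evidence already in hand = 0.4 × 3.5 × 2.4 = 3.36.
Odds after that evidence = (1/199) × 3.36 = 84/4975.
Target odds = 0.95/0.05 = 19.
Need 25ⁿ ≥ 19 ÷ (84/4975) = 94525/84.
25² = 625 falls short of 94525/84 but 25³ = 15625 reaches it, so n = 3.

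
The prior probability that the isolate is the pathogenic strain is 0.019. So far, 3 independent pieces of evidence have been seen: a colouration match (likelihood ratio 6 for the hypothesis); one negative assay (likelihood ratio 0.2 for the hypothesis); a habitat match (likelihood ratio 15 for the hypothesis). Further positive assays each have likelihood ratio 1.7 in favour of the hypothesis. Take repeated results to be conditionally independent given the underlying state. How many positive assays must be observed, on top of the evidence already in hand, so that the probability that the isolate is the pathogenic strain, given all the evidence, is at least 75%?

Prior odds = 0.019/0.981 = 19/981.
Combined Bayes factor of the evidence already in hand = 6 × 0.2 × 15 = 18.
Odds after that evidence = (19/981) × 18 = 38/109.
Target odds = 0.75/0.25 = 3.
Need 1.7ⁿ ≥ 3 ÷ (38/109) = 327/38.
1.7⁴ = 8.3521 falls short of 327/38 but 1.7⁵ = 1419857/100000 reaches it, so n = 5.

5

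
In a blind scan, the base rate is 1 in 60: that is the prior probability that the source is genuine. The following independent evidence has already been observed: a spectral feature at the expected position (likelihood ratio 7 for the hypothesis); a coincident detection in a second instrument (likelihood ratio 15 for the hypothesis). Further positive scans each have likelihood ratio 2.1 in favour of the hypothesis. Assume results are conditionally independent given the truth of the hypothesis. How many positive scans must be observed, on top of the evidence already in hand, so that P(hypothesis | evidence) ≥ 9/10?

Prior odds = (1/60)/(59/60) = 1/59.
Combined Bayes factor of the evidence already in hand = 7 × 15 = 105.
Odds after that evidence = (1/59) × 105 = 105/59.
Target odds = 0.9/0.1 = 9.
Need 2.1ⁿ ≥ 9 ÷ (105/59) = 177/35.
2.1² = 4.41 falls short of 177/35 but 2.1³ = 9.261 reaches it, so n = 3.

3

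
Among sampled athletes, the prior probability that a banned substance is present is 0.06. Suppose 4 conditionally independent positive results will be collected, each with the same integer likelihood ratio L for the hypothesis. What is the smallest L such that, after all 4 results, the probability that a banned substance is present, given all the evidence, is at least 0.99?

7

Prior odds = 0.06/0.94 = 3/47.
Target odds = 0.99/0.01 = 99.
Need L⁴ ≥ 99 ÷ (3/47) = 1551.
6⁴ = 1296 < 1551 ≤ 2401 = 7⁴, so L = 7.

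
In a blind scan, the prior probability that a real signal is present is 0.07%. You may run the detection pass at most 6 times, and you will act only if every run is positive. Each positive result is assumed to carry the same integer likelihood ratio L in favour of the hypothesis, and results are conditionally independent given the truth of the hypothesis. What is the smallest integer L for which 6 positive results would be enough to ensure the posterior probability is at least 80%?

5

Prior odds = 0.0007/0.9993 = 7/9993.
Target odds = 0.8/0.2 = 4.
Need L⁶ ≥ 4 ÷ (7/9993) = 39972/7.
4⁶ = 4096 < 39972/7 ≤ 15625 = 5⁶, so L = 5.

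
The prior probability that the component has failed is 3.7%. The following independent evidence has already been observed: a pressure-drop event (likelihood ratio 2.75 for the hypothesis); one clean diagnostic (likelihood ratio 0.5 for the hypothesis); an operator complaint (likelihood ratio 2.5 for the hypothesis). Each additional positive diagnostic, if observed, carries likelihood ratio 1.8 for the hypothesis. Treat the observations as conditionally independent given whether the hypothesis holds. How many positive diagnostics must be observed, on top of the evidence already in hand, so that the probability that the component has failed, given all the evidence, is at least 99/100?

Prior odds = 0.037/0.963 = 37/963.
Combined Bayes factor of the evidence already in hand = 2.75 × 0.5 × 2.5 = 3.4375.
Odds after that evidence = (37/963) × 3.4375 = 2035/15408.
Target odds = 0.99/0.01 = 99.
Need 1.8ⁿ ≥ 99 ÷ (2035/15408) = 138672/185.
1.8¹¹ ≈642.684 falls short of 138672/185 but 1.8¹² ≈1156.83 reaches it, so n = 12.

12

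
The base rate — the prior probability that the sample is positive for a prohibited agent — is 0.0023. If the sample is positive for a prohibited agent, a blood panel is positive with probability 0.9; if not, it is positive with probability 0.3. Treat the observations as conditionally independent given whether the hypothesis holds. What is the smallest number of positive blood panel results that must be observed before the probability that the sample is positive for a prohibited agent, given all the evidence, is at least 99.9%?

Prior odds: 0.0023 ÷ 0.9977 = 23/9977.
Likelihood ratio of a positive = 0.9/0.3 = 3.
Target odds: 0.999 ÷ 0.001 = 999.
Require 3ⁿ ≥ 999 ÷ (23/9977) = 9967023/23.
3¹¹ = 177147 falls short of 9967023/23 but 3¹² = 531441 reaches it, so n = 12.

12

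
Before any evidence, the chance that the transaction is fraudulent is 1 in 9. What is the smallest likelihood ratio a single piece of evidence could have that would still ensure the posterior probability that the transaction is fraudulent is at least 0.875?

Prior odds = (1/9)/(8/9) = 0.125.
Target odds = 0.875/0.125 = 7.
Required Bayes factor = 7 ÷ 0.125 = 56.

56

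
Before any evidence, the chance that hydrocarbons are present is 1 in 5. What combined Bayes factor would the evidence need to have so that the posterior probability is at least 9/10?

Prior odds = 0.2/0.8 = 0.25.
Target odds = 0.9/0.1 = 9.
Required Bayes factor = 9 ÷ 0.25 = 36.

36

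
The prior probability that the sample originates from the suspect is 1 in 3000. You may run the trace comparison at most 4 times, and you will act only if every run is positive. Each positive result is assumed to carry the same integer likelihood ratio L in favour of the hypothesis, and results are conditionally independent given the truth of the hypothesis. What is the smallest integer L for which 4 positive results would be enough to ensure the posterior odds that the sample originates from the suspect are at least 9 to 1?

13

Prior odds = (1/3000)/(2999/3000) = 1/2999.
Target odds = 9.
Need L⁴ ≥ 9 ÷ (1/2999) = 26991.
12⁴ = 20736 < 26991 ≤ 28561 = 13⁴, so L = 13.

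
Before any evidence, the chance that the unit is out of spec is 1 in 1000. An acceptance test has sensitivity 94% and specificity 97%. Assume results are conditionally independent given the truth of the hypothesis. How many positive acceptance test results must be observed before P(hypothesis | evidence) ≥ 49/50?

Prior odds: 0.001 ÷ 0.999 = 1/999.
False-positive rate = 1 − 0.97 = 0.03; likelihood ratio of a positive = 0.94/0.03 = 94/3.
Target odds: 0.98 ÷ 0.02 = 49.
Need (1/999) × (94/3)ⁿ ≥ 49, i.e. (94/3)ⁿ ≥ 48951.
(94/3)³ = 830584/27 falls short of 48951 but (94/3)⁴ = 78074896/81 reaches it, so n = 4.

4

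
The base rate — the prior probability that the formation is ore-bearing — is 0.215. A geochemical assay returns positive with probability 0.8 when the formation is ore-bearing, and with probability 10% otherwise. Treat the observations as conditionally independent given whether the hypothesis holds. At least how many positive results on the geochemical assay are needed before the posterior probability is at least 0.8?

2

Prior odds = 0.215/0.785 = 43/157.
Likelihood ratio of a positive result = 0.8/0.1 = 8.
Target posterior odds = 0.8/0.2 = 4.
Require 8ⁿ ≥ 4 ÷ (43/157) = 628/43.
8¹ = 8 falls short of 628/43 but 8² = 64 reaches it, so n = 2.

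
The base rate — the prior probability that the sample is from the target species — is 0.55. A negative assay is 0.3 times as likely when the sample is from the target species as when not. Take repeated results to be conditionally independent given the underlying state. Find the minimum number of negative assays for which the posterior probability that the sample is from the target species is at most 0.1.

2

Prior odds: 0.55 ÷ 0.45 = 11/9.
Likelihood ratio per negative assay = 0.3.
Target odds: 0.1 ÷ 0.9 = 1/9.
Require 0.3ⁿ ≤ 1/9 ÷ (11/9) = 1/11.
0.3¹ = 0.3 is still above 1/11 but 0.3² = 0.09 is at or below it, so n = 2.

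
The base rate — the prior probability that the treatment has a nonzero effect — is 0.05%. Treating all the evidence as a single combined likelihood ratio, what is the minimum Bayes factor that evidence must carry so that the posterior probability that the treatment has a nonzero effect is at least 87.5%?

13993

Prior odds = 0.0005/0.9995 = 1/1999.
Target odds = 0.875/0.125 = 7.
Required Bayes factor = 7 ÷ (1/1999) = 13993.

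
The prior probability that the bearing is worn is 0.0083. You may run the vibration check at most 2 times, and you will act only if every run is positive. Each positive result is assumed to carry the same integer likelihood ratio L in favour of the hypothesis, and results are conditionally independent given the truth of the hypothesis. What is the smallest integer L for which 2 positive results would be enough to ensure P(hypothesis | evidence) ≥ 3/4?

19

Prior odds = 0.0083/0.9917 = 83/9917.
Target odds = 0.75/0.25 = 3.
Need L² ≥ 3 ÷ (83/9917) = 29751/83.
18² = 324 < 29751/83 ≤ 361 = 19², so L = 19.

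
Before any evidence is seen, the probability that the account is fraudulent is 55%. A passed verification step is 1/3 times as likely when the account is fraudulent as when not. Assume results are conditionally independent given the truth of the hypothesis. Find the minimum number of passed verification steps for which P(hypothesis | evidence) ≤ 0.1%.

7

Prior odds: 0.55 ÷ 0.45 = 11/9.
Likelihood ratio per passed verification step = 1/3.
Target posterior odds = 0.001/0.999 = 1/999.
Need (11/9) × (1/3)ⁿ ≤ 1/999, i.e. (1/3)ⁿ ≤ 1/1221.
(1/3)⁶ = 1/729 is still above 1/1221 but (1/3)⁷ = 1/2187 is at or below it, so n = 7.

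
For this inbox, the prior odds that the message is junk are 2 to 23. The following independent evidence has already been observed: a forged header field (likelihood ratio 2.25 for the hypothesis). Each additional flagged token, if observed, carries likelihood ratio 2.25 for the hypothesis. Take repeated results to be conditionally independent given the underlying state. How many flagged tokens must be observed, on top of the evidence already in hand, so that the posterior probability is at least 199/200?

Prior odds = 2/23.
Bayes factor of the evidence already in hand = 2.25.
Odds after that evidence = (2/23) × 2.25 = 9/46.
Target odds = 0.995/0.005 = 199.
Need 2.25ⁿ ≥ 199 ÷ (9/46) = 9154/9.
2.25⁸ = 43046721/65536 falls short of 9154/9 but 2.25⁹ = 387420489/262144 reaches it, so n = 9.

9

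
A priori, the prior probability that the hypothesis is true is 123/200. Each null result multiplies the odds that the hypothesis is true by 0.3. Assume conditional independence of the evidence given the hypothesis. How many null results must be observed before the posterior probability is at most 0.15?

2

Prior odds: 0.615 ÷ 0.385 = 123/77.
Likelihood ratio per null result = 0.3.
Target posterior odds = 0.15/0.85 = 3/17.
Require 0.3ⁿ ≤ 3/17 ÷ (123/77) = 77/697.
0.3¹ = 0.3 is still above 77/697 but 0.3² = 0.09 is at or below it, so n = 2.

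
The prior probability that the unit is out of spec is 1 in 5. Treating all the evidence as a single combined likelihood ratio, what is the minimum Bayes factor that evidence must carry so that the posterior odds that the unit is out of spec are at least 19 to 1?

76

Prior odds = 0.2/0.8 = 0.25.
Target odds = 19.
Required Bayes factor = 19 ÷ 0.25 = 76.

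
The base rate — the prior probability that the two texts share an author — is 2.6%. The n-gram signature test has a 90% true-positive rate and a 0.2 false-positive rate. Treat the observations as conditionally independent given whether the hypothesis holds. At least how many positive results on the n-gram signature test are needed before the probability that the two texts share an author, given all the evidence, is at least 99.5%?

Prior odds: 0.026 ÷ 0.974 = 13/487.
Likelihood ratio of a positive result = 0.9/0.2 = 4.5.
Target odds: 0.995 ÷ 0.005 = 199.
Need (13/487) × 4.5ⁿ ≥ 199, i.e. 4.5ⁿ ≥ 96913/13.
4.5⁵ = 1845.28125 falls short of 96913/13 but 4.5⁶ = 8303.765625 reaches it, so n = 6.

6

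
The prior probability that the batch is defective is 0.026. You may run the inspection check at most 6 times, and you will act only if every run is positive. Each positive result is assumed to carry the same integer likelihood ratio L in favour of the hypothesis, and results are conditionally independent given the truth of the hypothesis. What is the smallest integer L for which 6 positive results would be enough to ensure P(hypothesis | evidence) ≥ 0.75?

Prior odds = 0.026/0.974 = 13/487.
Target odds = 0.75/0.25 = 3.
Need L⁶ ≥ 3 ÷ (13/487) = 1461/13.
2⁶ = 64 < 1461/13 ≤ 729 = 3⁶, so L = 3.

3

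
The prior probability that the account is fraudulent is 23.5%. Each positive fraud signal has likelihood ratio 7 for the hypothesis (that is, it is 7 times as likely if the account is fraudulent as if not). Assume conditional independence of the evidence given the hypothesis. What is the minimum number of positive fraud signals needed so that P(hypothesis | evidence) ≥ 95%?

Prior odds: 0.235 ÷ 0.765 = 47/153.
Likelihood ratio per positive fraud signal = 7.
Target posterior odds = 0.95/0.05 = 19.
Require 7ⁿ ≥ 19 ÷ (47/153) = 2907/47.
7² = 49 falls short of 2907/47 but 7³ = 343 reaches it, so n = 3.

3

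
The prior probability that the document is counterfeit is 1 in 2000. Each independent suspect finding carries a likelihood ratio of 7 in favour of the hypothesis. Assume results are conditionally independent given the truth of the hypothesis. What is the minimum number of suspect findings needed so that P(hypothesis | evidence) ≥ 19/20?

6

Prior odds = 0.0005/0.9995 = 1/1999.
Likelihood ratio per suspect finding = 7.
Target posterior odds = 0.95/0.05 = 19.
Need (1/1999) × 7ⁿ ≥ 19, i.e. 7ⁿ ≥ 37981.
7⁵ = 16807 falls short of 37981 but 7⁶ = 117649 reaches it, so n = 6.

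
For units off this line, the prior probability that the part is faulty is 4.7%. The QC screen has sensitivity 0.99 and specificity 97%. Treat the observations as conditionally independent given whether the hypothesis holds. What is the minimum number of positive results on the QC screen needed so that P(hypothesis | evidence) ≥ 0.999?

Prior odds: 0.047 ÷ 0.953 = 47/953.
False-positive rate = 1 − 0.97 = 0.03; likelihood ratio of a positive = 0.99/0.03 = 33.
Target odds: 0.999 ÷ 0.001 = 999.
Need (47/953) × 33ⁿ ≥ 999, i.e. 33ⁿ ≥ 952047/47.
33² = 1089 falls short of 952047/47 but 33³ = 35937 reaches it, so n = 3.

3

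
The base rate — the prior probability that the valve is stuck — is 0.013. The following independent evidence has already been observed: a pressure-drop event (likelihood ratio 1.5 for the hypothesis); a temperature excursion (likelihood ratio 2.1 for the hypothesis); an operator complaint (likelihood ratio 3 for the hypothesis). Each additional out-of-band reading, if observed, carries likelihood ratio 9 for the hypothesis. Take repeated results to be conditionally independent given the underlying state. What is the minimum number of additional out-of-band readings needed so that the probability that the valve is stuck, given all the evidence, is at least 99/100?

4

Prior odds = 0.013/0.987 = 13/987.
Combined Bayes factor of the evidence already in hand = 1.5 × 2.1 × 3 = 9.45.
Odds after that evidence = (13/987) × 9.45 = 117/940.
Target odds = 0.99/0.01 = 99.
Need 9ⁿ ≥ 99 ÷ (117/940) = 10340/13.
9³ = 729 falls short of 10340/13 but 9⁴ = 6561 reaches it, so n = 4.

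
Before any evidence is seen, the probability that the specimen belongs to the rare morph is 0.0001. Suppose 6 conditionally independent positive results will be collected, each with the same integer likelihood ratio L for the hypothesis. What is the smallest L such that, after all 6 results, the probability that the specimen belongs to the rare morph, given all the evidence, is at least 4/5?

Prior odds = 0.0001/0.9999 = 1/9999.
Target odds = 0.8/0.2 = 4.
Need L⁶ ≥ 4 ÷ (1/9999) = 39996.
5⁶ = 15625 < 39996 ≤ 46656 = 6⁶, so L = 6.

6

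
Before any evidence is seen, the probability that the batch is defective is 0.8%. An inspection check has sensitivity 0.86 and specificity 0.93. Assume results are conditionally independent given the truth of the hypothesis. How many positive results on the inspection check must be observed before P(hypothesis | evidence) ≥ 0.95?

Prior odds = 0.008/0.992 = 1/124.
False-positive rate = 1 − 0.93 = 0.07; likelihood ratio of a positive = 0.86/0.07 = 86/7.
Target posterior odds = 0.95/0.05 = 19.
Require (86/7)ⁿ ≥ 19 ÷ (1/124) = 2356.
(86/7)³ = 636056/343 falls short of 2356 but (86/7)⁴ = 54700816/2401 reaches it, so n = 4.

4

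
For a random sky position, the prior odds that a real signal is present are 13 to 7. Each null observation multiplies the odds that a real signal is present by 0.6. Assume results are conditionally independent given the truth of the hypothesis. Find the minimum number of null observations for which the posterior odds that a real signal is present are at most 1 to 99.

Prior odds = 13/7.
Likelihood ratio per null observation = 0.6.
Target odds = 1/99.
Require 0.6ⁿ ≤ 1/99 ÷ (13/7) = 7/1287.
0.6¹⁰ = 59049/9765625 is still above 7/1287 but 0.6¹¹ = 177147/48828125 is at or below it, so n = 11.

11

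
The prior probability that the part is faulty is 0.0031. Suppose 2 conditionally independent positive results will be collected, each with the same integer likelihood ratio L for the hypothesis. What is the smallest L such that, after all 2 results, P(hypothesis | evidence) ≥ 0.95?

Prior odds = 0.0031/0.9969 = 31/9969.
Target odds = 0.95/0.05 = 19.
Need L² ≥ 19 ÷ (31/9969) = 189411/31.
78² = 6084 < 189411/31 ≤ 6241 = 79², so L = 79.

79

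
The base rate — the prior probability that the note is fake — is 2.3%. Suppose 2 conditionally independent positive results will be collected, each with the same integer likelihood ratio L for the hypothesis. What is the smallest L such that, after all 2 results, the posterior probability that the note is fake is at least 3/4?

Prior odds = 0.023/0.977 = 23/977.
Target odds = 0.75/0.25 = 3.
Need L² ≥ 3 ÷ (23/977) = 2931/23.
11² = 121 < 2931/23 ≤ 144 = 12², so L = 12.

12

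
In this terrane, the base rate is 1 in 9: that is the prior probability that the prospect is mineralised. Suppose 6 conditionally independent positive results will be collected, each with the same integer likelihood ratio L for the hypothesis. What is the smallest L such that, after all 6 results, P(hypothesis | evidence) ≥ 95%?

Prior odds = (1/9)/(8/9) = 0.125.
Target odds = 0.95/0.05 = 19.
Need L⁶ ≥ 19 ÷ 0.125 = 152.
2⁶ = 64 < 152 ≤ 729 = 3⁶, so L = 3.

3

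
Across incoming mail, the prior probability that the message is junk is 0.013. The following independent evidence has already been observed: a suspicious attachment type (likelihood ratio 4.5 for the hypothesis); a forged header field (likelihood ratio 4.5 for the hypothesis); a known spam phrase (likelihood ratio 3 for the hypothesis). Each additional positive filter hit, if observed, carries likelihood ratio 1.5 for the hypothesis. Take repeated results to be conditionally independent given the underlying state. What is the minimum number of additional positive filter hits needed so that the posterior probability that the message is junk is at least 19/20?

Prior odds = 0.013/0.987 = 13/987.
Combined Bayes factor of the evidence already in hand = 4.5 × 4.5 × 3 = 60.75.
Odds after that evidence = (13/987) × 60.75 = 1053/1316.
Target odds = 0.95/0.05 = 19.
Need 1.5ⁿ ≥ 19 ÷ (1053/1316) = 25004/1053.
1.5⁷ = 17.0859375 falls short of 25004/1053 but 1.5⁸ = 25.62890625 reaches it, so n = 8.

8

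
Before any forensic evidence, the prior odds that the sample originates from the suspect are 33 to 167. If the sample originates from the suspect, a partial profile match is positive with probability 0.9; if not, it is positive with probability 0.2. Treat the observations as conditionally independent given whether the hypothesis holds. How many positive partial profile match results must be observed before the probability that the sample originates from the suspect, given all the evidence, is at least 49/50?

4

Prior odds = 33/167.
Likelihood ratio of a positive = 0.9/0.2 = 4.5.
Target odds: 0.98 ÷ 0.02 = 49.
Require 4.5ⁿ ≥ 49 ÷ (33/167) = 8183/33.
4.5³ = 91.125 falls short of 8183/33 but 4.5⁴ = 410.0625 reaches it, so n = 4.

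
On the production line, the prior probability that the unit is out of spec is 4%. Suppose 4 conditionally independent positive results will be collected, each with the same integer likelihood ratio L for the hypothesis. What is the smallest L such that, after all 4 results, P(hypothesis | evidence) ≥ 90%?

Prior odds = 0.04/0.96 = 1/24.
Target odds = 0.9/0.1 = 9.
Need L⁴ ≥ 9 ÷ (1/24) = 216.
3⁴ = 81 < 216 ≤ 256 = 4⁴, so L = 4.

4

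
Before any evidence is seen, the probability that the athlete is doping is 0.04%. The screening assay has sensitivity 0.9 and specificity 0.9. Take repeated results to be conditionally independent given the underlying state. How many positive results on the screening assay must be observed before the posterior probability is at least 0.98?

Prior odds: 0.0004 ÷ 0.9996 = 1/2499.
False-positive rate = 1 − 0.9 = 0.1; likelihood ratio of a positive = 0.9/0.1 = 9.
Target posterior odds = 0.98/0.02 = 49.
Require 9ⁿ ≥ 49 ÷ (1/2499) = 122451.
9⁵ = 59049 falls short of 122451 but 9⁶ = 531441 reaches it, so n = 6.

6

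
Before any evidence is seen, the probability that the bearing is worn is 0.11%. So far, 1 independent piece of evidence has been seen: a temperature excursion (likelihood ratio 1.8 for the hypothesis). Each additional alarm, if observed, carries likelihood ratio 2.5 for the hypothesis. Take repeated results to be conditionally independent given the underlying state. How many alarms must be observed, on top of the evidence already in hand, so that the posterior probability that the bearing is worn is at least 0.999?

15

Prior odds = 0.0011/0.9989 = 11/9989.
Bayes factor of the evidence already in hand = 1.8.
Odds after that evidence = (11/9989) × 1.8 = 99/49945.
Target odds = 0.999/0.001 = 999.
Need 2.5ⁿ ≥ 999 ÷ (99/49945) = 5543895/11.
2.5¹⁴ ≈372529 falls short of 5543895/11 but 2.5¹⁵ ≈931323 reaches it, so n = 15.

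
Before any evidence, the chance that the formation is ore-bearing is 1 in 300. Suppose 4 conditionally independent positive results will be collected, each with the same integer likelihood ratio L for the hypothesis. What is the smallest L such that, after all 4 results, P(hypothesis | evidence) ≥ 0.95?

Prior odds = (1/300)/(299/300) = 1/299.
Target odds = 0.95/0.05 = 19.
Need L⁴ ≥ 19 ÷ (1/299) = 5681.
8⁴ = 4096 < 5681 ≤ 6561 = 9⁴, so L = 9.

9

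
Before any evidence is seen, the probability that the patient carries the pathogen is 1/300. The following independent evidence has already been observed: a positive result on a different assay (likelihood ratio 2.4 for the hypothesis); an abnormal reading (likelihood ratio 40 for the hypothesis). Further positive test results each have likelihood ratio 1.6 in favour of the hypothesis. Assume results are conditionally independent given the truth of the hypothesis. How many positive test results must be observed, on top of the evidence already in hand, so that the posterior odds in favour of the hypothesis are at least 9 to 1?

Prior odds = (1/300)/(299/300) = 1/299.
Combined Bayes factor of the evidence already in hand = 2.4 × 40 = 96.
Odds after that evidence = (1/299) × 96 = 96/299.
Target odds = 9.
Need 1.6ⁿ ≥ 9 ÷ (96/299) = 28.03125.
1.6⁷ = 2097152/78125 falls short of 28.03125 but 1.6⁸ = 16777216/390625 reaches it, so n = 8.

8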